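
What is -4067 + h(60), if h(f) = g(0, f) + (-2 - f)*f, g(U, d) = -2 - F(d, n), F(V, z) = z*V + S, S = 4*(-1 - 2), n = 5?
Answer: -8077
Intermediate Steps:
S = -12 (S = 4*(-3) = -12)
F(V, z) = -12 + V*z (F(V, z) = z*V - 12 = V*z - 12 = -12 + V*z)
g(U, d) = 10 - 5*d (g(U, d) = -2 - (-12 + d*5) = -2 - (-12 + 5*d) = -2 + (12 - 5*d) = 10 - 5*d)
h(f) = 10 - 5*f + f*(-2 - f) (h(f) = (10 - 5*f) + (-2 - f)*f = (10 - 5*f) + f*(-2 - f) = 10 - 5*f + f*(-2 - f))
-4067 + h(60) = -4067 + (10 - 1*60**2 - 7*60) = -4067 + (10 - 1*3600 - 420) = -4067 + (10 - 3600 - 420) = -4067 - 4010 = -8077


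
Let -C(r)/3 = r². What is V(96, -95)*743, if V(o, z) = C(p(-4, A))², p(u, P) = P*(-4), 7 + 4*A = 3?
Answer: 1711872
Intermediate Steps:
A = -1 (A = -7/4 + (¼)*3 = -7/4 + ¾ = -1)
p(u, P) = -4*P
C(r) = -3*r²
V(o, z) = 2304 (V(o, z) = (-3*(-4*(-1))²)² = (-3*4²)² = (-3*16)² = (-48)² = 2304)
V(96, -95)*743 = 2304*743 = 1711872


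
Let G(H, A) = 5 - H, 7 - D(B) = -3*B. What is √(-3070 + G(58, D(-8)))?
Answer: 3*I*√347 ≈ 55.884*I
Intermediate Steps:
D(B) = 7 + 3*B (D(B) = 7 - (-3)*B = 7 + 3*B)
√(-3070 + G(58, D(-8))) = √(-3070 + (5 - 1*58)) = √(-3070 + (5 - 58)) = √(-3070 - 53) = √(-3123) = 3*I*√347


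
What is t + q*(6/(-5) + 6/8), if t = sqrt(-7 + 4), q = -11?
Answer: 99/20 + I*sqrt(3) ≈ 4.95 + 1.732*I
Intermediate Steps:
t = I*sqrt(3) (t = sqrt(-3) = I*sqrt(3) ≈ 1.732*I)
t + q*(6/(-5) + 6/8) = I*sqrt(3) - 11*(6/(-5) + 6/8) = I*sqrt(3) - 11*(6*(-1/5) + 6*(1/8)) = I*sqrt(3) - 11*(-6/5 + 3/4) = I*sqrt(3) - 11*(-9/20) = I*sqrt(3) + 99/20 = 99/20 + I*sqrt(3)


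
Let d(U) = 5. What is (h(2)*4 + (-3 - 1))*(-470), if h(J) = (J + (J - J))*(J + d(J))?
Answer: -24440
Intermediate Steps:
h(J) = J*(5 + J) (h(J) = (J + (J - J))*(J + 5) = (J + 0)*(5 + J) = J*(5 + J))
(h(2)*4 + (-3 - 1))*(-470) = ((2*(5 + 2))*4 + (-3 - 1))*(-470) = ((2*7)*4 - 4)*(-470) = (14*4 - 4)*(-470) = (56 - 4)*(-470) = 52*(-470) = -24440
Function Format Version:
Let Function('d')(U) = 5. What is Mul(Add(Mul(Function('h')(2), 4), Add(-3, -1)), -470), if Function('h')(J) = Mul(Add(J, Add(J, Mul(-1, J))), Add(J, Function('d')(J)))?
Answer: -24440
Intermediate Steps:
Function('h')(J) = Mul(J, Add(5, J)) (Function('h')(J) = Mul(Add(J, Add(J, Mul(-1, J))), Add(J, 5)) = Mul(Add(J, 0), Add(5, J)) = Mul(J, Add(5, J)))
Mul(Add(Mul(Function('h')(2), 4), Add(-3, -1)), -470) = Mul(Add(Mul(Mul(2, Add(5, 2)), 4), Add(-3, -1)), -470) = Mul(Add(Mul(Mul(2, 7), 4), -4), -470) = Mul(Add(Mul(14, 4), -4), -470) = Mul(Add(56, -4), -470) = Mul(52, -470) = -24440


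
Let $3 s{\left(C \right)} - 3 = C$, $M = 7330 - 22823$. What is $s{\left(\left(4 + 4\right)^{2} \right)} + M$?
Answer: $- \frac{46412}{3} \approx -15471.0$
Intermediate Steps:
$M = -15493$ ($M = 7330 - 22823 = -15493$)
$s{\left(C \right)} = 1 + \frac{C}{3}$
$s{\left(\left(4 + 4\right)^{2} \right)} + M = \left(1 + \frac{\left(4 + 4\right)^{2}}{3}\right) - 15493 = \left(1 + \frac{8^{2}}{3}\right) - 15493 = \left(1 + \frac{1}{3} \cdot 64\right) - 15493 = \left(1 + \frac{64}{3}\right) - 15493 = \frac{67}{3} - 15493 = - \frac{46412}{3}$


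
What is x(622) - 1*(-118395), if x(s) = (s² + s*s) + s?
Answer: 892785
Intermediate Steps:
x(s) = s + 2*s² (x(s) = (s² + s²) + s = 2*s² + s = s + 2*s²)
x(622) - 1*(-118395) = 622*(1 + 2*622) - 1*(-118395) = 622*(1 + 1244) + 118395 = 622*1245 + 118395 = 774390 + 118395 = 892785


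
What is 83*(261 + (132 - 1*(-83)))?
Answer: 39508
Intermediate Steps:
83*(261 + (132 - 1*(-83))) = 83*(261 + (132 + 83)) = 83*(261 + 215) = 83*476 = 39508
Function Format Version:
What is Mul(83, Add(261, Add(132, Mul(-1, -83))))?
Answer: 39508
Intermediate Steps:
Mul(83, Add(261, Add(132, Mul(-1, -83)))) = Mul(83, Add(261, Add(132, 83))) = Mul(83, Add(261, 215)) = Mul(83, 476) = 39508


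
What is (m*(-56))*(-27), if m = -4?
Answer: -6048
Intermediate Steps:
(m*(-56))*(-27) = -4*(-56)*(-27) = 224*(-27) = -6048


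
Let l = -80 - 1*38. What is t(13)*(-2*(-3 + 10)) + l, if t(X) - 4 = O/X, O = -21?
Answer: -1968/13 ≈ -151.38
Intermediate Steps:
l = -118 (l = -80 - 38 = -118)
t(X) = 4 - 21/X
t(13)*(-2*(-3 + 10)) + l = (4 - 21/13)*(-2*(-3 + 10)) - 118 = (4 - 21*1/13)*(-2*7) - 118 = (4 - 21/13)*(-14) - 118 = (31/13)*(-14) - 118 = -434/13 - 118 = -1968/13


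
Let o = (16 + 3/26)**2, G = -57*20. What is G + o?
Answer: -595079/676 ≈ -880.29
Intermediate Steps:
G = -1140
o = 175561/676 (o = (16 + 3*(1/26))**2 = (16 + 3/26)**2 = (419/26)**2 = 175561/676 ≈ 259.71)
G + o = -1140 + 175561/676 = -595079/676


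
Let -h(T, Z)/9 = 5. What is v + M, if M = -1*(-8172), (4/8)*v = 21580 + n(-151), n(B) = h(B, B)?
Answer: 51242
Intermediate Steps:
h(T, Z) = -45 (h(T, Z) = -9*5 = -45)
n(B) = -45
v = 43070 (v = 2*(21580 - 45) = 2*21535 = 43070)
M = 8172
v + M = 43070 + 8172 = 51242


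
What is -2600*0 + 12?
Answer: 12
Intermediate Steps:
-2600*0 + 12 = -65*0 + 12 = 0 + 12 = 12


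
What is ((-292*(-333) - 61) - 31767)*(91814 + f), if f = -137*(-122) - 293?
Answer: 7079434880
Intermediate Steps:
f = 16421 (f = 16714 - 293 = 16421)
((-292*(-333) - 61) - 31767)*(91814 + f) = ((-292*(-333) - 61) - 31767)*(91814 + 16421) = ((97236 - 61) - 31767)*108235 = (97175 - 31767)*108235 = 65408*108235 = 7079434880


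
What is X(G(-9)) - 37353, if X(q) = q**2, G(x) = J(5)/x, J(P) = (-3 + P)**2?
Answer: -3025577/81 ≈ -37353.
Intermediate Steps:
G(x) = 4/x (G(x) = (-3 + 5)**2/x = 2**2/x = 4/x)
X(G(-9)) - 37353 = (4/(-9))**2 - 37353 = (4*(-1/9))**2 - 37353 = (-4/9)**2 - 37353 = 16/81 - 37353 = -3025577/81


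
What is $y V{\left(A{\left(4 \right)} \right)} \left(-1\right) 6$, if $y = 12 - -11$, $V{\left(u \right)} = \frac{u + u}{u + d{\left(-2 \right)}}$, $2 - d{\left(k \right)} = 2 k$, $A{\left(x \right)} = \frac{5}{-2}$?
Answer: $\frac{1380}{7} \approx 197.14$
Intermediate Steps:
$A{\left(x \right)} = - \frac{5}{2}$ ($A{\left(x \right)} = 5 \left(- \frac{1}{2}\right) = - \frac{5}{2}$)
$d{\left(k \right)} = 2 - 2 k$
$V{\left(u \right)} = \frac{2 u}{6 + u}$ ($V{\left(u \right)} = \frac{u + u}{u + \left(2 - -4\right)} = \frac{2 u}{u + \left(2 + 4\right)} = \frac{2 u}{u + 6} = \frac{2 u}{6 + u}$)
$y = 23$ ($y = 12 + 11 = 23$)
$y V{\left(A{\left(4 \right)} \right)} \left(-1\right) 6 = 23 \cdot 2 \left(- \frac{5}{2}\right) \frac{1}{6 - \frac{5}{2}} \left(-1\right) 6 = 23 \cdot 2 \left(- \frac{5}{2}\right) \frac{1}{\frac{7}{2}} \left(-1\right) 6 = 23 \cdot 2 \left(- \frac{5}{2}\right) \frac{2}{7} \left(-1\right) 6 = 23 \left(- \frac{10}{7}\right) \left(-1\right) 6 = 23 \cdot \frac{10}{7} \cdot 6 = 23 \cdot \frac{60}{7} = \frac{1380}{7}$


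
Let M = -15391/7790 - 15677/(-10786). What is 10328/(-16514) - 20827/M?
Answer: 3612268904977829/90586506618 ≈ 39876.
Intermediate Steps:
M = -10970874/21005735 (M = -15391*1/7790 - 15677*(-1/10786) = -15391/7790 + 15677/10786 = -10970874/21005735 ≈ -0.52228)
10328/(-16514) - 20827/M = 10328/(-16514) - 20827/(-10970874/21005735) = 10328*(-1/16514) - 20827*(-21005735/10970874) = -5164/8257 + 437486442845/10970874 = 3612268904977829/90586506618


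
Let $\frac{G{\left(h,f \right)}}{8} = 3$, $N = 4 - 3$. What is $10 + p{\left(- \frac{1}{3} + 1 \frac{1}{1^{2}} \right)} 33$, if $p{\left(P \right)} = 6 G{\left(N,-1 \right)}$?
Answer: $4762$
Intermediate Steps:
$N = 1$
$G{\left(h,f \right)} = 24$ ($G{\left(h,f \right)} = 8 \cdot 3 = 24$)
$p{\left(P \right)} = 144$ ($p{\left(P \right)} = 6 \cdot 24 = 144$)
$10 + p{\left(- \frac{1}{3} + 1 \frac{1}{1^{2}} \right)} 33 = 10 + 144 \cdot 33 = 10 + 4752 = 4762$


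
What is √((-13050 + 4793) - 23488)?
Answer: I*√31745 ≈ 178.17*I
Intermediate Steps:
√((-13050 + 4793) - 23488) = √(-8257 - 23488) = √(-31745) = I*√31745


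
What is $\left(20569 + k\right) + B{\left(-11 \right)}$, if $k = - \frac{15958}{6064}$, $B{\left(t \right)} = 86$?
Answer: $\frac{62617981}{3032} \approx 20652.0$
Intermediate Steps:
$k = - \frac{7979}{3032}$ ($k = \left(-15958\right) \frac{1}{6064} = - \frac{7979}{3032} \approx -2.6316$)
$\left(20569 + k\right) + B{\left(-11 \right)} = \left(20569 - \frac{7979}{3032}\right) + 86 = \frac{62357229}{3032} + 86 = \frac{62617981}{3032}$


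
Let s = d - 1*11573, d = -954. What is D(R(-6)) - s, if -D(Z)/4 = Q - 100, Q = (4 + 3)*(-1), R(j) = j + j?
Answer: 12955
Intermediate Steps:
R(j) = 2*j
Q = -7 (Q = 7*(-1) = -7)
D(Z) = 428 (D(Z) = -4*(-7 - 100) = -4*(-107) = 428)
s = -12527 (s = -954 - 1*11573 = -954 - 11573 = -12527)
D(R(-6)) - s = 428 - 1*(-12527) = 428 + 12527 = 12955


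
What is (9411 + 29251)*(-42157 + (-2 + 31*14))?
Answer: -1613171950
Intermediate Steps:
(9411 + 29251)*(-42157 + (-2 + 31*14)) = 38662*(-42157 + (-2 + 434)) = 38662*(-42157 + 432) = 38662*(-41725) = -1613171950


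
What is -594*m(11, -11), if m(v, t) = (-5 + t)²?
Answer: -152064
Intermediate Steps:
-594*m(11, -11) = -594*(-5 - 11)² = -594*(-16)² = -594*256 = -152064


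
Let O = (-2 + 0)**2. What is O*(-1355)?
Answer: -5420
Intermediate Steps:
O = 4 (O = (-2)**2 = 4)
O*(-1355) = 4*(-1355) = -5420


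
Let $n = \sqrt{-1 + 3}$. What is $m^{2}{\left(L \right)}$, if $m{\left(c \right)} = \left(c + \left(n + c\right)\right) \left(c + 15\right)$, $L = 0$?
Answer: $450$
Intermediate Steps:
$n = \sqrt{2} \approx 1.4142$
$m{\left(c \right)} = \left(15 + c\right) \left(\sqrt{2} + 2 c\right)$ ($m{\left(c \right)} = \left(c + \left(\sqrt{2} + c\right)\right) \left(c + 15\right) = \left(c + \left(c + \sqrt{2}\right)\right) \left(15 + c\right) = \left(\sqrt{2} + 2 c\right) \left(15 + c\right) = \left(15 + c\right) \left(\sqrt{2} + 2 c\right)$)
$m^{2}{\left(L \right)} = \left(2 \cdot 0^{2} + 15 \sqrt{2} + 30 \cdot 0 + 0 \sqrt{2}\right)^{2} = \left(2 \cdot 0 + 15 \sqrt{2} + 0 + 0\right)^{2} = \left(0 + 15 \sqrt{2} + 0 + 0\right)^{2} = \left(15 \sqrt{2}\right)^{2} = 450$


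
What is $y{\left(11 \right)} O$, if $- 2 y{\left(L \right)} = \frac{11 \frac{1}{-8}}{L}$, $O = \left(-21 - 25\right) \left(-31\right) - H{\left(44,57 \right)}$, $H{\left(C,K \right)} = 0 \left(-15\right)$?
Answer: $\frac{713}{8} \approx 89.125$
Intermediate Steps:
$H{\left(C,K \right)} = 0$
$O = 1426$ ($O = \left(-21 - 25\right) \left(-31\right) - 0 = \left(-46\right) \left(-31\right) + 0 = 1426 + 0 = 1426$)
$y{\left(L \right)} = \frac{11}{16 L}$ ($y{\left(L \right)} = - \frac{\frac{11}{-8} \frac{1}{L}}{2} = - \frac{11 \left(- \frac{1}{8}\right) \frac{1}{L}}{2} = - \frac{\left(- \frac{11}{8}\right) \frac{1}{L}}{2} = \frac{11}{16 L}$)
$y{\left(11 \right)} O = \frac{11}{16 \cdot 11} \cdot 1426 = \frac{11}{16} \cdot \frac{1}{11} \cdot 1426 = \frac{1}{16} \cdot 1426 = \frac{713}{8}$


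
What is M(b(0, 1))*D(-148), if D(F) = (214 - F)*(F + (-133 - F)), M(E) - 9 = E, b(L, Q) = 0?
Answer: -433314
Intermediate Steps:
M(E) = 9 + E
D(F) = -28462 + 133*F (D(F) = (214 - F)*(-133) = -28462 + 133*F)
M(b(0, 1))*D(-148) = (9 + 0)*(-28462 + 133*(-148)) = 9*(-28462 - 19684) = 9*(-48146) = -433314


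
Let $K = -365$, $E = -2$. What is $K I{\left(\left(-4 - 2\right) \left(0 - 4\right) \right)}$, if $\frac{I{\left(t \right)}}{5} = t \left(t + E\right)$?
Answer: $-963600$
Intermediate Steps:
$I{\left(t \right)} = 5 t \left(-2 + t\right)$ ($I{\left(t \right)} = 5 t \left(t - 2\right) = 5 t \left(-2 + t\right)$)
$K I{\left(\left(-4 - 2\right) \left(0 - 4\right) \right)} = - 365 \cdot 5 \left(-4 - 2\right) \left(0 - 4\right) \left(-2 + \left(-4 - 2\right) \left(0 - 4\right)\right) = - 365 \cdot 5 \left(\left(-6\right) \left(-4\right)\right) \left(-2 - -24\right) = - 365 \cdot 5 \cdot 24 \left(-2 + 24\right) = - 365 \cdot 5 \cdot 24 \cdot 22 = \left(-365\right) 2640 = -963600$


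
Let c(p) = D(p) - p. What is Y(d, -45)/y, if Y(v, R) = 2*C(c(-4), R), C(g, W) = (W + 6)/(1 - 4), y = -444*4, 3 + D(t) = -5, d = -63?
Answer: -13/888 ≈ -0.014640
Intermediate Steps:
D(t) = -8 (D(t) = -3 - 5 = -8)
y = -1776
c(p) = -8 - p
C(g, W) = -2 - W/3 (C(g, W) = (6 + W)/(-3) = (6 + W)*(-⅓) = -2 - W/3)
Y(v, R) = -4 - 2*R/3 (Y(v, R) = 2*(-2 - R/3) = -4 - 2*R/3)
Y(d, -45)/y = (-4 - ⅔*(-45))/(-1776) = (-4 + 30)*(-1/1776) = 26*(-1/1776) = -13/888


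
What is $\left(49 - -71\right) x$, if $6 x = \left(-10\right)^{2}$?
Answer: $2000$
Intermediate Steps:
$x = \frac{50}{3}$ ($x = \frac{\left(-10\right)^{2}}{6} = \frac{1}{6} \cdot 100 = \frac{50}{3} \approx 16.667$)
$\left(49 - -71\right) x = \left(49 - -71\right) \frac{50}{3} = \left(49 + 71\right) \frac{50}{3} = 120 \cdot \frac{50}{3} = 2000$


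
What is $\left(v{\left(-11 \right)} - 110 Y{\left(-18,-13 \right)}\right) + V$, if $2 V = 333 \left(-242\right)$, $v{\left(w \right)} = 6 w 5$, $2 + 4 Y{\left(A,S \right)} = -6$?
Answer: $-40403$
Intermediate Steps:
$Y{\left(A,S \right)} = -2$ ($Y{\left(A,S \right)} = - \frac{1}{2} + \frac{1}{4} \left(-6\right) = - \frac{1}{2} - \frac{3}{2} = -2$)
$v{\left(w \right)} = 30 w$
$V = -40293$ ($V = \frac{333 \left(-242\right)}{2} = \frac{1}{2} \left(-80586\right) = -40293$)
$\left(v{\left(-11 \right)} - 110 Y{\left(-18,-13 \right)}\right) + V = \left(30 \left(-11\right) - -220\right) - 40293 = \left(-330 + 220\right) - 40293 = -110 - 40293 = -40403$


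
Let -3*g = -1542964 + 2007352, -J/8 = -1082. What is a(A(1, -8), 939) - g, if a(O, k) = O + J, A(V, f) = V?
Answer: 163453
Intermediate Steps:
J = 8656 (J = -8*(-1082) = 8656)
a(O, k) = 8656 + O (a(O, k) = O + 8656 = 8656 + O)
g = -154796 (g = -(-1542964 + 2007352)/3 = -⅓*464388 = -154796)
a(A(1, -8), 939) - g = (8656 + 1) - 1*(-154796) = 8657 + 154796 = 163453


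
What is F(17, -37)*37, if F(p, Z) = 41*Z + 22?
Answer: -55315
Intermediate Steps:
F(p, Z) = 22 + 41*Z
F(17, -37)*37 = (22 + 41*(-37))*37 = (22 - 1517)*37 = -1495*37 = -55315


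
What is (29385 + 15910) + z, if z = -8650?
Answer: 36645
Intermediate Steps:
(29385 + 15910) + z = (29385 + 15910) - 8650 = 45295 - 8650 = 36645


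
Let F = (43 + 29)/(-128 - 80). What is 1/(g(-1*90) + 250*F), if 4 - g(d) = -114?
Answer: 13/409 ≈ 0.031785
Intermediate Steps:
g(d) = 118 (g(d) = 4 - 1*(-114) = 4 + 114 = 118)
F = -9/26 (F = 72/(-208) = 72*(-1/208) = -9/26 ≈ -0.34615)
1/(g(-1*90) + 250*F) = 1/(118 + 250*(-9/26)) = 1/(118 - 1125/13) = 1/(409/13) = 13/409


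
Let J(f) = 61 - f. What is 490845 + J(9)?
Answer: 490897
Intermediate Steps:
490845 + J(9) = 490845 + (61 - 1*9) = 490845 + (61 - 9) = 490845 + 52 = 490897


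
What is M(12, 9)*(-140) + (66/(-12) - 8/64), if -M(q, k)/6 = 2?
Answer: 13395/8 ≈ 1674.4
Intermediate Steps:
M(q, k) = -12 (M(q, k) = -6*2 = -12)
M(12, 9)*(-140) + (66/(-12) - 8/64) = -12*(-140) + (66/(-12) - 8/64) = 1680 + (66*(-1/12) - 8*1/64) = 1680 + (-11/2 - ⅛) = 1680 - 45/8 = 13395/8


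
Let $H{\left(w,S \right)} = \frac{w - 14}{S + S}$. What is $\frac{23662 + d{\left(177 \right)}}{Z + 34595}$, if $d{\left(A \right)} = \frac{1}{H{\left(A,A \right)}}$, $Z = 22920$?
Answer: $\frac{771452}{1874989} \approx 0.41144$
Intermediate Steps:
$H{\left(w,S \right)} = \frac{-14 + w}{2 S}$
$d{\left(A \right)} = \frac{2 A}{-14 + A}$ ($d{\left(A \right)} = \frac{1}{\frac{1}{2} \frac{1}{A} \left(-14 + A\right)} = \frac{2 A}{-14 + A}$)
$\frac{23662 + d{\left(177 \right)}}{Z + 34595} = \frac{23662 + 2 \cdot 177 \frac{1}{-14 + 177}}{22920 + 34595} = \frac{23662 + 2 \cdot 177 \cdot \frac{1}{163}}{57515} = \left(23662 + 2 \cdot 177 \cdot \frac{1}{163}\right) \frac{1}{57515} = \left(23662 + \frac{354}{163}\right) \frac{1}{57515} = \frac{3857260}{163} \cdot \frac{1}{57515} = \frac{771452}{1874989}$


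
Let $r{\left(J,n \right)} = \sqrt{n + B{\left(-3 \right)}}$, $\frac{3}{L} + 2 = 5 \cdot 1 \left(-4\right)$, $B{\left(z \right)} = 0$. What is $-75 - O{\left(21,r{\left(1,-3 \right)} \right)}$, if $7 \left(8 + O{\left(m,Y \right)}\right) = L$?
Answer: $- \frac{10315}{154} \approx -66.98$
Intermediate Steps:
$L = - \frac{3}{22}$ ($L = \frac{3}{-2 + 5 \cdot 1 \left(-4\right)} = \frac{3}{-2 + 5 \left(-4\right)} = \frac{3}{-2 - 20} = \frac{3}{-22} = 3 \left(- \frac{1}{22}\right) = - \frac{3}{22} \approx -0.13636$)
$r{\left(J,n \right)} = \sqrt{n}$ ($r{\left(J,n \right)} = \sqrt{n + 0} = \sqrt{n}$)
$O{\left(m,Y \right)} = - \frac{1235}{154}$ ($O{\left(m,Y \right)} = -8 + \frac{1}{7} \left(- \frac{3}{22}\right) = -8 - \frac{3}{154} = - \frac{1235}{154}$)
$-75 - O{\left(21,r{\left(1,-3 \right)} \right)} = -75 - - \frac{1235}{154} = -75 + \frac{1235}{154} = - \frac{10315}{154}$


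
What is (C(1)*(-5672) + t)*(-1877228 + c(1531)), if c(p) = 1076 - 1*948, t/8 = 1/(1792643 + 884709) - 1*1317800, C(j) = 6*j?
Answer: 6644190520122239700/334669 ≈ 1.9853e+13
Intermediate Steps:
t = -3528214465599/334669 (t = 8*(1/(1792643 + 884709) - 1*1317800) = 8*(1/2677352 - 1317800) = 8*(-3528214465599/2677352) = -3528214465599/334669 ≈ -1.0542e+7)
c(p) = 128 (c(p) = 1076 - 948 = 128)
(C(1)*(-5672) + t)*(-1877228 + c(1531)) = ((6*1)*(-5672) - 3528214465599/334669)*(-1877228 + 128) = (6*(-5672) - 3528214465599/334669)*(-1877100) = (-34032 - 3528214465599/334669)*(-1877100) = -3539603921007/334669*(-1877100) = 6644190520122239700/334669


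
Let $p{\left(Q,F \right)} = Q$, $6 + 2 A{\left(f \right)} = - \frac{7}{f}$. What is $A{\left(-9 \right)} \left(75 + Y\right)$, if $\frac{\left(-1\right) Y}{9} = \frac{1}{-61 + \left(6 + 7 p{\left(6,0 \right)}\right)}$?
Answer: $- \frac{7708}{39} \approx -197.64$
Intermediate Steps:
$A{\left(f \right)} = -3 - \frac{7}{2 f}$ ($A{\left(f \right)} = -3 + \frac{\left(-7\right) \frac{1}{f}}{2} = -3 - \frac{7}{2 f}$)
$Y = \frac{9}{13}$ ($Y = - \frac{9}{-61 + \left(6 + 7 \cdot 6\right)} = - \frac{9}{-61 + \left(6 + 42\right)} = - \frac{9}{-61 + 48} = - \frac{9}{-13} = \left(-9\right) \left(- \frac{1}{13}\right) = \frac{9}{13} \approx 0.69231$)
$A{\left(-9 \right)} \left(75 + Y\right) = \left(-3 - \frac{7}{2 \left(-9\right)}\right) \left(75 + \frac{9}{13}\right) = \left(-3 - - \frac{7}{18}\right) \frac{984}{13} = \left(-3 + \frac{7}{18}\right) \frac{984}{13} = \left(- \frac{47}{18}\right) \frac{984}{13} = - \frac{7708}{39}$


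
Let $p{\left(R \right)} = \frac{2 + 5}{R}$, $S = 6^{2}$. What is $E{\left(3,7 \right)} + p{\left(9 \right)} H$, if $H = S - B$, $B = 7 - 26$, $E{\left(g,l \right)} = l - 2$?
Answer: $\frac{430}{9} \approx 47.778$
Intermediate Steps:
$E{\left(g,l \right)} = -2 + l$
$S = 36$
$B = -19$ ($B = 7 - 26 = -19$)
$p{\left(R \right)} = \frac{7}{R}$
$H = 55$ ($H = 36 - -19 = 36 + 19 = 55$)
$E{\left(3,7 \right)} + p{\left(9 \right)} H = \left(-2 + 7\right) + \frac{7}{9} \cdot 55 = 5 + 7 \cdot \frac{1}{9} \cdot 55 = 5 + \frac{7}{9} \cdot 55 = 5 + \frac{385}{9} = \frac{430}{9}$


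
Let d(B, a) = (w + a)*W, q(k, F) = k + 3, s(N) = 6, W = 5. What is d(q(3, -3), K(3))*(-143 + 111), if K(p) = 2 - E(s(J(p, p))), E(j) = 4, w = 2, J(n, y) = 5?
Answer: 0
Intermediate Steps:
q(k, F) = 3 + k
K(p) = -2 (K(p) = 2 - 1*4 = 2 - 4 = -2)
d(B, a) = 10 + 5*a (d(B, a) = (2 + a)*5 = 10 + 5*a)
d(q(3, -3), K(3))*(-143 + 111) = (10 + 5*(-2))*(-143 + 111) = (10 - 10)*(-32) = 0*(-32) = 0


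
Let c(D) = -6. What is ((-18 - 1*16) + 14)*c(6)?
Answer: 120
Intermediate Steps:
((-18 - 1*16) + 14)*c(6) = ((-18 - 1*16) + 14)*(-6) = ((-18 - 16) + 14)*(-6) = (-34 + 14)*(-6) = -20*(-6) = 120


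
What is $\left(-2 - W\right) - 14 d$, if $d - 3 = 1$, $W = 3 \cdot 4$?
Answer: $-70$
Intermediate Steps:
$W = 12$
$d = 4$ ($d = 3 + 1 = 4$)
$\left(-2 - W\right) - 14 d = \left(-2 - 12\right) - 56 = -14 - 56 = -70$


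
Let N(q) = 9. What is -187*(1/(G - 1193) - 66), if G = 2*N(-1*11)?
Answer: 14502037/1175 ≈ 12342.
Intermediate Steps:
G = 18 (G = 2*9 = 18)
-187*(1/(G - 1193) - 66) = -187*(1/(18 - 1193) - 66) = -187*(1/(-1175) - 66) = -187*(-1/1175 - 66) = -187*(-77551/1175) = 14502037/1175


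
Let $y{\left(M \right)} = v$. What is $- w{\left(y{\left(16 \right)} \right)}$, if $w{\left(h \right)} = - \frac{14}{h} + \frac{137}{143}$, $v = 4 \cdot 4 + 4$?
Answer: $- \frac{369}{1430} \approx -0.25804$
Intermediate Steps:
$v = 20$ ($v = 16 + 4 = 20$)
$y{\left(M \right)} = 20$
$w{\left(h \right)} = \frac{137}{143} - \frac{14}{h}$ ($w{\left(h \right)} = - \frac{14}{h} + 137 \cdot \frac{1}{143} = - \frac{14}{h} + \frac{137}{143} = \frac{137}{143} - \frac{14}{h}$)
$- w{\left(y{\left(16 \right)} \right)} = - (\frac{137}{143} - \frac{14}{20}) = - (\frac{137}{143} - \frac{7}{10}) = \left(-1\right) \frac{369}{1430} = - \frac{369}{1430}$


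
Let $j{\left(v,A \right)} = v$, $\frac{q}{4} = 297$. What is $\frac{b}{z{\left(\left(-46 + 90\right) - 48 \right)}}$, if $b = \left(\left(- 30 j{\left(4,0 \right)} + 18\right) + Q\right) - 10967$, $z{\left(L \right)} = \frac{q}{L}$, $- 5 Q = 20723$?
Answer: $\frac{8452}{165} \approx 51.224$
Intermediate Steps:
$q = 1188$ ($q = 4 \cdot 297 = 1188$)
$Q = - \frac{20723}{5}$ ($Q = \left(- \frac{1}{5}\right) 20723 = - \frac{20723}{5} \approx -4144.6$)
$z{\left(L \right)} = \frac{1188}{L}$
$b = - \frac{76068}{5}$ ($b = \left(\left(\left(-30\right) 4 + 18\right) - \frac{20723}{5}\right) - 10967 = \left(\left(-120 + 18\right) - \frac{20723}{5}\right) - 10967 = \left(-102 - \frac{20723}{5}\right) - 10967 = - \frac{21233}{5} - 10967 = - \frac{76068}{5} \approx -15214.0$)
$\frac{b}{z{\left(\left(-46 + 90\right) - 48 \right)}} = - \frac{76068}{5 \frac{1188}{\left(-46 + 90\right) - 48}} = - \frac{76068}{5 \frac{1188}{44 - 48}} = - \frac{76068}{5 \frac{1188}{-4}} = - \frac{76068}{5 \cdot 1188 \left(- \frac{1}{4}\right)} = - \frac{76068}{5 \left(-297\right)} = \left(- \frac{76068}{5}\right) \left(- \frac{1}{297}\right) = \frac{8452}{165}$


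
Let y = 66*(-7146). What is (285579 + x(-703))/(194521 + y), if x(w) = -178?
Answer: -285401/277115 ≈ -1.0299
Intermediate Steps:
y = -471636
(285579 + x(-703))/(194521 + y) = (285579 - 178)/(194521 - 471636) = 285401/(-277115) = 285401*(-1/277115) = -285401/277115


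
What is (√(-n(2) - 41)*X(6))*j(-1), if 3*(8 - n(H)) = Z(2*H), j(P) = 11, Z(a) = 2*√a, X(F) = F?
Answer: 22*I*√429 ≈ 455.67*I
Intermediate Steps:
n(H) = 8 - 2*√2*√H/3 (n(H) = 8 - 2*√(2*H)/3 = 8 - 2*√2*√H/3)
(√(-n(2) - 41)*X(6))*j(-1) = (√(-(8 - 2*√2*√2/3) - 41)*6)*11 = (√(-(8 - 4/3) - 41)*6)*11 = (√(-1*20/3 - 41)*6)*11 = (√(-20/3 - 41)*6)*11 = (√(-143/3)*6)*11 = ((I*√429/3)*6)*11 = (2*I*√429)*11 = 22*I*√429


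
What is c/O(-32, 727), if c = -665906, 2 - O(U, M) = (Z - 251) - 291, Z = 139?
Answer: -665906/405 ≈ -1644.2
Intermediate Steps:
O(U, M) = 405 (O(U, M) = 2 - ((139 - 251) - 291) = 2 - (-112 - 291) = 2 - 1*(-403) = 2 + 403 = 405)
c/O(-32, 727) = -665906/405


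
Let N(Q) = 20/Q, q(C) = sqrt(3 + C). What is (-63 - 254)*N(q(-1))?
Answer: -3170*sqrt(2) ≈ -4483.1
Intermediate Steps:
(-63 - 254)*N(q(-1)) = (-63 - 254)*(20/(sqrt(3 - 1))) = -6340/(sqrt(2)) = -6340*sqrt(2)/2 = -3170*sqrt(2)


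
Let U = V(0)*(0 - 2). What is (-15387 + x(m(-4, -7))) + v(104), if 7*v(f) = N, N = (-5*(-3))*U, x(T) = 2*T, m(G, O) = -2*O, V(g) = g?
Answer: -15359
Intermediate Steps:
U = 0 (U = 0*(0 - 2) = 0*(-2) = 0)
N = 0 (N = -5*(-3)*0 = 15*0 = 0)
v(f) = 0 (v(f) = (⅐)*0 = 0)
(-15387 + x(m(-4, -7))) + v(104) = (-15387 + 2*(-2*(-7))) + 0 = (-15387 + 2*14) + 0 = (-15387 + 28) + 0 = -15359 + 0 = -15359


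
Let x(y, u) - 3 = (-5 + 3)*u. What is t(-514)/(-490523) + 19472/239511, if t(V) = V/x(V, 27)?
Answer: 162333849334/1997256122301 ≈ 0.081278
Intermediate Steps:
x(y, u) = 3 - 2*u (x(y, u) = 3 + (-5 + 3)*u = 3 - 2*u)
t(V) = -V/51 (t(V) = V/(3 - 2*27) = V/(3 - 54) = V/(-51) = V*(-1/51) = -V/51)
t(-514)/(-490523) + 19472/239511 = -1/51*(-514)/(-490523) + 19472/239511 = (514/51)*(-1/490523) + 19472*(1/239511) = -514/25016673 + 19472/239511 = 162333849334/1997256122301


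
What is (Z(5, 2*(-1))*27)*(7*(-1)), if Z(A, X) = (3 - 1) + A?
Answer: -1323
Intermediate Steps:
Z(A, X) = 2 + A
(Z(5, 2*(-1))*27)*(7*(-1)) = ((2 + 5)*27)*(7*(-1)) = (7*27)*(-7) = 189*(-7) = -1323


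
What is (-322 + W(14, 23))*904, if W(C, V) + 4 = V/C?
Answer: -2052532/7 ≈ -2.9322e+5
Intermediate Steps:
W(C, V) = -4 + V/C
(-322 + W(14, 23))*904 = (-322 + (-4 + 23/14))*904 = (-322 - 33/14)*904 = -4541/14*904 = -2052532/7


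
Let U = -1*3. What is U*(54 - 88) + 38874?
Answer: 38976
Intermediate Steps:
U = -3
U*(54 - 88) + 38874 = -3*(54 - 88) + 38874 = -3*(-34) + 38874 = 102 + 38874 = 38976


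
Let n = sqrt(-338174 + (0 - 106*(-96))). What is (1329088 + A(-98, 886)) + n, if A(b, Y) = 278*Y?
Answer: 1575396 + I*sqrt(327998) ≈ 1.5754e+6 + 572.71*I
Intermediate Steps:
n = I*sqrt(327998) (n = sqrt(-338174 + (0 + 10176)) = sqrt(-338174 + 10176) = sqrt(-327998) = I*sqrt(327998) ≈ 572.71*I)
(1329088 + A(-98, 886)) + n = (1329088 + 278*886) + I*sqrt(327998) = (1329088 + 246308) + I*sqrt(327998) = 1575396 + I*sqrt(327998)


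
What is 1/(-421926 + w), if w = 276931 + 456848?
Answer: 1/311853 ≈ 3.2066e-6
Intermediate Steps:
w = 733779
1/(-421926 + w) = 1/(-421926 + 733779) = 1/311853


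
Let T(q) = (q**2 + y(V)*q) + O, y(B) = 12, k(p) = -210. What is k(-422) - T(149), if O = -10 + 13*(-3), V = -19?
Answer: -24150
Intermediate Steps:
O = -49 (O = -10 - 39 = -49)
T(q) = -49 + q**2 + 12*q (T(q) = (q**2 + 12*q) - 49 = -49 + q**2 + 12*q)
k(-422) - T(149) = -210 - (-49 + 149**2 + 12*149) = -210 - (-49 + 22201 + 1788) = -210 - 1*23940 = -210 - 23940 = -24150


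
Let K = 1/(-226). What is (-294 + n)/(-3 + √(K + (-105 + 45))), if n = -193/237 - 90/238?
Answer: 1881520964/146608595 + 8325314*I*√3064786/439825785 ≈ 12.834 + 33.138*I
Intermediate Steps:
K = -1/226 ≈ -0.0044248
n = -33632/28203 (n = -193*1/237 - 90*1/238 = -193/237 - 45/119 = -33632/28203 ≈ -1.1925)
(-294 + n)/(-3 + √(K + (-105 + 45))) = (-294 - 33632/28203)/(-3 + √(-1/226 + (-105 + 45))) = -8325314/(28203*(-3 + √(-1/226 - 60))) = -8325314/(28203*(-3 + √(-13561/226))) = -8325314/(28203*(-3 + I*√3064786/226))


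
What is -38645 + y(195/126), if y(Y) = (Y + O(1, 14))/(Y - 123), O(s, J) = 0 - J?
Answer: -197127622/5101 ≈ -38645.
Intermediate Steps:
O(s, J) = -J
y(Y) = (-14 + Y)/(-123 + Y) (y(Y) = (Y - 1*14)/(Y - 123) = (Y - 14)/(-123 + Y) = (-14 + Y)/(-123 + Y))
-38645 + y(195/126) = -38645 + (-14 + 195/126)/(-123 + 195/126) = -38645 + (-14 + 195*(1/126))/(-123 + 195*(1/126)) = -38645 + (-14 + 65/42)/(-123 + 65/42) = -38645 - 523/42/(-5101/42) = -38645 - 42/5101*(-523/42) = -38645 + 523/5101 = -197127622/5101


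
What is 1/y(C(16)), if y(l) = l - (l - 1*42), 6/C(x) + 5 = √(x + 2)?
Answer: 1/42 ≈ 0.023810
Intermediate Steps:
C(x) = 6/(-5 + √(2 + x)) (C(x) = 6/(-5 + √(x + 2)) = 6/(-5 + √(2 + x)))
y(l) = 42 (y(l) = l - (l - 42) = l - (-42 + l) = l + (42 - l) = 42)
1/y(C(16)) = 1/42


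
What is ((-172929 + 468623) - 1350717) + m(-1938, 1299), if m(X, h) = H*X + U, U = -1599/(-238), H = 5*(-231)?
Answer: 281642945/238 ≈ 1.1834e+6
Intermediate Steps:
H = -1155
U = 1599/238 (U = -1599*(-1/238) = 1599/238 ≈ 6.7185)
m(X, h) = 1599/238 - 1155*X (m(X, h) = -1155*X + 1599/238 = 1599/238 - 1155*X)
((-172929 + 468623) - 1350717) + m(-1938, 1299) = ((-172929 + 468623) - 1350717) + (1599/238 - 1155*(-1938)) = (295694 - 1350717) + (1599/238 + 2238390) = -1055023 + 532738419/238 = 281642945/238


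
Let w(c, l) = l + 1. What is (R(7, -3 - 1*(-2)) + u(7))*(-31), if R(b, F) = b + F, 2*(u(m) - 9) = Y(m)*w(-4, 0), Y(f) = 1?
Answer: -961/2 ≈ -480.50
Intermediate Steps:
w(c, l) = 1 + l
u(m) = 19/2 (u(m) = 9 + (1*(1 + 0))/2 = 9 + (1*1)/2 = 9 + (½)*1 = 9 + ½ = 19/2)
R(b, F) = F + b
(R(7, -3 - 1*(-2)) + u(7))*(-31) = (((-3 - 1*(-2)) + 7) + 19/2)*(-31) = (((-3 + 2) + 7) + 19/2)*(-31) = ((-1 + 7) + 19/2)*(-31) = (6 + 19/2)*(-31) = (31/2)*(-31) = -961/2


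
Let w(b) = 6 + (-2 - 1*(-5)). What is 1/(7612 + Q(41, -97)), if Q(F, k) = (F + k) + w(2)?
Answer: 1/7565 ≈ 0.00013219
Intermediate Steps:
w(b) = 9 (w(b) = 6 + (-2 + 5) = 6 + 3 = 9)
Q(F, k) = 9 + F + k (Q(F, k) = (F + k) + 9 = 9 + F + k)
1/(7612 + Q(41, -97)) = 1/(7612 + (9 + 41 - 97)) = 1/(7612 - 47) = 1/7565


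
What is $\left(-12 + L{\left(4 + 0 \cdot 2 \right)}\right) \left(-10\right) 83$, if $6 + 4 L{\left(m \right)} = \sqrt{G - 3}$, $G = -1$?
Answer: $11205 - 415 i \approx 11205.0 - 415.0 i$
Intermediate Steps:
$L{\left(m \right)} = - \frac{3}{2} + \frac{i}{2}$ ($L{\left(m \right)} = - \frac{3}{2} + \frac{\sqrt{-1 - 3}}{4} = - \frac{3}{2} + \frac{\sqrt{-4}}{4} = - \frac{3}{2} + \frac{2 i}{4} = - \frac{3}{2} + \frac{i}{2}$)
$\left(-12 + L{\left(4 + 0 \cdot 2 \right)}\right) \left(-10\right) 83 = \left(-12 - \left(\frac{3}{2} - \frac{i}{2}\right)\right) \left(-10\right) 83 = \left(- \frac{27}{2} + \frac{i}{2}\right) \left(-10\right) 83 = \left(135 - 5 i\right) 83 = 11205 - 415 i$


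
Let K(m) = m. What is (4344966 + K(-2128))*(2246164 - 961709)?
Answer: 5578179983290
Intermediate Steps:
(4344966 + K(-2128))*(2246164 - 961709) = (4344966 - 2128)*(2246164 - 961709) = 4342838*1284455 = 5578179983290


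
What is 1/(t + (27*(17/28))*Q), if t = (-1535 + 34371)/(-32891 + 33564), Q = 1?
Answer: 18844/1228315 ≈ 0.015341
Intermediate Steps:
t = 32836/673 ≈ 48.790
1/(t + (27*(17/28))*Q) = 1/(32836/673 + (27*(17/28))*1) = 1/(32836/673 + (459/28)*1) = 1/(32836/673 + 459/28) = 1/(1228315/18844) = 18844/1228315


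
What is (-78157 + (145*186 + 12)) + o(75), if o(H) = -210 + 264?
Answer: -51121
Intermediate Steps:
o(H) = 54
(-78157 + (145*186 + 12)) + o(75) = (-78157 + (145*186 + 12)) + 54 = (-78157 + (26970 + 12)) + 54 = (-78157 + 26982) + 54 = -51175 + 54 = -51121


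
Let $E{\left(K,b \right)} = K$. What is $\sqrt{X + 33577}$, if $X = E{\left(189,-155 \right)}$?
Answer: $\sqrt{33766} \approx 183.76$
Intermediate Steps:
$X = 189$
$\sqrt{X + 33577} = \sqrt{189 + 33577} = \sqrt{33766}$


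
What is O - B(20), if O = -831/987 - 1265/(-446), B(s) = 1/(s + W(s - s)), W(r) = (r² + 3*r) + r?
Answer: 2853063/1467340 ≈ 1.9444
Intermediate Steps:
W(r) = r² + 4*r
B(s) = 1/s (B(s) = 1/(s + (s - s)*(4 + (s - s))) = 1/(s + 0*(4 + 0)) = 1/(s + 0*4) = 1/(s + 0) = 1/s)
O = 292643/146734 (O = -831*1/987 - 1265*(-1/446) = -277/329 + 1265/446 = 292643/146734 ≈ 1.9944)
O - B(20) = 292643/146734 - 1/20 = 2853063/1467340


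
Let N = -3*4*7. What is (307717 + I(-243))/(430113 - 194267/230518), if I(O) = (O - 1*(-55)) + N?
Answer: 4168918030/5832270251 ≈ 0.71480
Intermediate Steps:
N = -84 (N = -12*7 = -84)
I(O) = -29 + O (I(O) = (O - 1*(-55)) - 84 = (O + 55) - 84 = (55 + O) - 84 = -29 + O)
(307717 + I(-243))/(430113 - 194267/230518) = (307717 + (-29 - 243))/(430113 - 194267/230518) = (307717 - 272)/(430113 - 194267*1/230518) = 307445/(430113 - 194267/230518) = 307445/(99148594267/230518) = 307445*(230518/99148594267) = 4168918030/5832270251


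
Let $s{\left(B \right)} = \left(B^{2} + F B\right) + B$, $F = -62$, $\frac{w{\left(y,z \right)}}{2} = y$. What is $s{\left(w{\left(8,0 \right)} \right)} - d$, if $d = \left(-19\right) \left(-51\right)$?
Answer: $-1689$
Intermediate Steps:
$w{\left(y,z \right)} = 2 y$
$s{\left(B \right)} = B^{2} - 61 B$ ($s{\left(B \right)} = \left(B^{2} - 62 B\right) + B = B^{2} - 61 B$)
$d = 969$
$s{\left(w{\left(8,0 \right)} \right)} - d = 2 \cdot 8 \left(-61 + 2 \cdot 8\right) - 969 = 16 \left(-61 + 16\right) - 969 = 16 \left(-45\right) - 969 = -720 - 969 = -1689$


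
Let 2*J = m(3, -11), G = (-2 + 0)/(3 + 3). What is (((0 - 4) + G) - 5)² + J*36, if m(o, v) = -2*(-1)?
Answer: 1108/9 ≈ 123.11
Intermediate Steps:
G = -⅓ (G = -2/6 = -2*⅙ = -⅓ ≈ -0.33333)
m(o, v) = 2
J = 1 (J = (½)*2 = 1)
(((0 - 4) + G) - 5)² + J*36 = (((0 - 4) - ⅓) - 5)² + 1*36 = ((-4 - ⅓) - 5)² + 36 = (-13/3 - 5)² + 36 = (-28/3)² + 36 = 784/9 + 36 = 1108/9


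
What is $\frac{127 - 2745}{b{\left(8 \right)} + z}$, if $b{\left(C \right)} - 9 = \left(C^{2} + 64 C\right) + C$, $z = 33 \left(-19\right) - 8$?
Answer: $\frac{187}{3} \approx 62.333$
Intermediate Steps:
$z = -635$ ($z = -627 - 8 = -635$)
$b{\left(C \right)} = 9 + C^{2} + 65 C$ ($b{\left(C \right)} = 9 + \left(\left(C^{2} + 64 C\right) + C\right) = 9 + \left(C^{2} + 65 C\right) = 9 + C^{2} + 65 C$)
$\frac{127 - 2745}{b{\left(8 \right)} + z} = \frac{127 - 2745}{\left(9 + 8^{2} + 65 \cdot 8\right) - 635} = - \frac{2618}{\left(9 + 64 + 520\right) - 635} = - \frac{2618}{593 - 635} = - \frac{2618}{-42} = \left(-2618\right) \left(- \frac{1}{42}\right) = \frac{187}{3}$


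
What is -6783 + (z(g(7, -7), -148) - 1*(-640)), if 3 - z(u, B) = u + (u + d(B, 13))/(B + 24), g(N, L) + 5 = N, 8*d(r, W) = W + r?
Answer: -6092983/992 ≈ -6142.1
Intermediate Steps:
d(r, W) = W/8 + r/8 (d(r, W) = (W + r)/8 = W/8 + r/8)
g(N, L) = -5 + N
z(u, B) = 3 - u - (13/8 + u + B/8)/(24 + B) (z(u, B) = 3 - (u + (u + ((⅛)*13 + B/8))/(B + 24)) = 3 - (u + (u + (13/8 + B/8))/(24 + B)) = 3 - (u + (13/8 + u + B/8)/(24 + B)) = 3 + (-u - (13/8 + u + B/8)/(24 + B)) = 3 - u - (13/8 + u + B/8)/(24 + B))
-6783 + (z(g(7, -7), -148) - 1*(-640)) = -6783 + ((563 - 200*(-5 + 7) + 23*(-148) - 8*(-148)*(-5 + 7))/(8*(24 - 148)) - 1*(-640)) = -6783 + ((⅛)*(563 - 200*2 - 3404 - 8*(-148)*2)/(-124) + 640) = -6783 + ((⅛)*(-1/124)*(563 - 400 - 3404 + 2368) + 640) = -6783 + ((⅛)*(-1/124)*(-873) + 640) = -6783 + (873/992 + 640) = -6783 + 635753/992 = -6092983/992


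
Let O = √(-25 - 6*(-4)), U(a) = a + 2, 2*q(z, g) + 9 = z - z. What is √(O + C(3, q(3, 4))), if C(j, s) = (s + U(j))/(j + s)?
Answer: √(-3 + 9*I)/3 ≈ 0.60032 + 0.83289*I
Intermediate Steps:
q(z, g) = -9/2 (q(z, g) = -9/2 + (z - z)/2 = -9/2 + (½)*0 = -9/2 + 0 = -9/2)
U(a) = 2 + a
C(j, s) = (2 + j + s)/(j + s) (C(j, s) = (s + (2 + j))/(j + s) = (2 + j + s)/(j + s))
O = I (O = √(-25 + 24) = √(-1) = I ≈ 1.0*I)
√(O + C(3, q(3, 4))) = √(I + (2 + 3 - 9/2)/(3 - 9/2)) = √(I + (½)/(-3/2)) = √(I - ⅔*½) = √(I - ⅓) = √(-⅓ + I)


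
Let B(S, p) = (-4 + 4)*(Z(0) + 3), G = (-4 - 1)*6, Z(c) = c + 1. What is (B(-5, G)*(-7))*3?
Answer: 0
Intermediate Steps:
Z(c) = 1 + c
G = -30 (G = -5*6 = -30)
B(S, p) = 0 (B(S, p) = (-4 + 4)*((1 + 0) + 3) = 0*(1 + 3) = 0*4 = 0)
(B(-5, G)*(-7))*3 = (0*(-7))*3 = 0*3 = 0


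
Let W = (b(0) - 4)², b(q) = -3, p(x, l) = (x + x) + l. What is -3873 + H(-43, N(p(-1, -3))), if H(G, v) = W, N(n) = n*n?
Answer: -3824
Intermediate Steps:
p(x, l) = l + 2*x (p(x, l) = 2*x + l = l + 2*x)
N(n) = n²
W = 49 (W = (-3 - 4)² = (-7)² = 49)
H(G, v) = 49
-3873 + H(-43, N(p(-1, -3))) = -3873 + 49 = -3824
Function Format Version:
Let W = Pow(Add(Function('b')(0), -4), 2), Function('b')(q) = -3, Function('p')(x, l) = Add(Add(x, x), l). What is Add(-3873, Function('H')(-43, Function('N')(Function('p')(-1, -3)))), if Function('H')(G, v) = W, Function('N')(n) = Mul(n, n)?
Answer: -3824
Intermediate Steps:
Function('p')(x, l) = Add(l, Mul(2, x)) (Function('p')(x, l) = Add(Mul(2, x), l) = Add(l, Mul(2, x)))
Function('N')(n) = Pow(n, 2)
W = 49 (W = Pow(Add(-3, -4), 2) = Pow(-7, 2) = 49)
Function('H')(G, v) = 49
Add(-3873, Function('H')(-43, Function('N')(Function('p')(-1, -3)))) = Add(-3873, 49) = -3824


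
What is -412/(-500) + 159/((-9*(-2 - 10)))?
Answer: 10333/4500 ≈ 2.2962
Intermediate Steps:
-412/(-500) + 159/((-9*(-2 - 10))) = -412*(-1/500) + 159/((-9*(-12))) = 103/125 + 159/108 = 103/125 + 159*(1/108) = 103/125 + 53/36 = 10333/4500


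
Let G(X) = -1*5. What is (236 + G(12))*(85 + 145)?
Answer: 53130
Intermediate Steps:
G(X) = -5
(236 + G(12))*(85 + 145) = (236 - 5)*(85 + 145) = 231*230 = 53130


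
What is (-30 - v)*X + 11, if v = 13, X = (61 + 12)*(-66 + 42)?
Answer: 75347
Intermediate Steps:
X = -1752 (X = 73*(-24) = -1752)
(-30 - v)*X + 11 = (-30 - 1*13)*(-1752) + 11 = (-30 - 13)*(-1752) + 11 = -43*(-1752) + 11 = 75336 + 11 = 75347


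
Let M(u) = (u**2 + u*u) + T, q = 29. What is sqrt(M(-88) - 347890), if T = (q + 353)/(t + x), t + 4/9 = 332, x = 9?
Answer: 2*I*sqrt(780662160245)/3065 ≈ 576.54*I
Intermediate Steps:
t = 2984/9 (t = -4/9 + 332 = 2984/9 ≈ 331.56)
T = 3438/3065 (T = (29 + 353)/(2984/9 + 9) = 382/(3065/9) = 382*(9/3065) = 3438/3065 ≈ 1.1217)
M(u) = 3438/3065 + 2*u**2 (M(u) = (u**2 + u*u) + 3438/3065 = (u**2 + u**2) + 3438/3065 = 2*u**2 + 3438/3065 = 3438/3065 + 2*u**2)
sqrt(M(-88) - 347890) = sqrt((3438/3065 + 2*(-88)**2) - 347890) = sqrt((3438/3065 + 2*7744) - 347890) = sqrt((3438/3065 + 15488) - 347890) = sqrt(47474158/3065 - 347890) = sqrt(-1018808692/3065) = 2*I*sqrt(780662160245)/3065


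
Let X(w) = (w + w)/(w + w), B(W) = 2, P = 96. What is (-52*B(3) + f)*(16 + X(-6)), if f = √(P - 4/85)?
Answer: -1768 + 2*√173315/5 ≈ -1601.5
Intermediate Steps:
f = 2*√173315/85 (f = √(96 - 4/85) = √(8156/85) = 2*√173315/85 ≈ 9.7956)
X(w) = 1 (X(w) = (2*w)/((2*w)) = (2*w)*(1/(2*w)) = 1)
(-52*B(3) + f)*(16 + X(-6)) = (-52*2 + 2*√173315/85)*(16 + 1) = (-104 + 2*√173315/85)*17 = -1768 + 2*√173315/5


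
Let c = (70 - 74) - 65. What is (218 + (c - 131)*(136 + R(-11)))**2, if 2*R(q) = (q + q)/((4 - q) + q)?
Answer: 698650624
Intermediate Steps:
R(q) = q/4 (R(q) = ((q + q)/((4 - q) + q))/2 = ((2*q)/4)/2 = ((2*q)*(1/4))/2 = (q/2)/2 = q/4)
c = -69 (c = -4 - 65 = -69)
(218 + (c - 131)*(136 + R(-11)))**2 = (218 + (-69 - 131)*(136 + (1/4)*(-11)))**2 = (218 - 200*(136 - 11/4))**2 = (218 - 200*533/4)**2 = (218 - 26650)**2 = (-26432)**2 = 698650624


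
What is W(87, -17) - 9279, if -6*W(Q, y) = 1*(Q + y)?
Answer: -27872/3 ≈ -9290.7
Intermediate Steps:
W(Q, y) = -Q/6 - y/6 (W(Q, y) = -(Q + y)/6 = -Q/6 - y/6)
W(87, -17) - 9279 = (-⅙*87 - ⅙*(-17)) - 9279 = (-29/2 + 17/6) - 9279 = -35/3 - 9279 = -27872/3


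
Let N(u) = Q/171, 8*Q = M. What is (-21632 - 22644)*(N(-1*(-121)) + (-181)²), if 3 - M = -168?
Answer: -2901063141/2 ≈ -1.4505e+9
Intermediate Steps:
M = 171 (M = 3 - 1*(-168) = 3 + 168 = 171)
Q = 171/8 (Q = (⅛)*171 = 171/8 ≈ 21.375)
N(u) = ⅛ (N(u) = (171/8)/171 = (171/8)*(1/171) = ⅛)
(-21632 - 22644)*(N(-1*(-121)) + (-181)²) = (-21632 - 22644)*(⅛ + (-181)²) = -44276*(⅛ + 32761) = -44276*262089/8 = -2901063141/2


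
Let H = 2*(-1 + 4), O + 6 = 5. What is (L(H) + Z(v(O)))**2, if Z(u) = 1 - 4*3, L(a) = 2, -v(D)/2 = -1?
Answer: 81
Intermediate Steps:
O = -1 (O = -6 + 5 = -1)
v(D) = 2 (v(D) = -2*(-1) = 2)
H = 6 (H = 2*3 = 6)
Z(u) = -11 (Z(u) = 1 - 12 = -11)
(L(H) + Z(v(O)))**2 = (2 - 11)**2 = (-9)**2 = 81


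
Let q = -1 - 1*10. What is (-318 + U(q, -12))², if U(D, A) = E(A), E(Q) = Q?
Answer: 108900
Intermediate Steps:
q = -11 (q = -1 - 10 = -11)
U(D, A) = A
(-318 + U(q, -12))² = (-318 - 12)² = (-330)² = 108900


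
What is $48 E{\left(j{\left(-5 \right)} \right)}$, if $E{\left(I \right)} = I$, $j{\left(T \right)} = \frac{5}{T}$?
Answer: $-48$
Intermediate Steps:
$48 E{\left(j{\left(-5 \right)} \right)} = 48 \frac{5}{-5} = 48 \cdot 5 \left(- \frac{1}{5}\right) = 48 \left(-1\right) = -48$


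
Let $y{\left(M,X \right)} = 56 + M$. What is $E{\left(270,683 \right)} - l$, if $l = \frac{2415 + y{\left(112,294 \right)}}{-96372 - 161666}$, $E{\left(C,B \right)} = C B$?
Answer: $\frac{47584790163}{258038} \approx 1.8441 \cdot 10^{5}$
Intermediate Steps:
$E{\left(C,B \right)} = B C$
$l = - \frac{2583}{258038}$ ($l = \frac{2415 + \left(56 + 112\right)}{-96372 - 161666} = \frac{2415 + 168}{-258038} = 2583 \left(- \frac{1}{258038}\right) = - \frac{2583}{258038} \approx -0.01001$)
$E{\left(270,683 \right)} - l = 683 \cdot 270 - - \frac{2583}{258038} = 184410 + \frac{2583}{258038} = \frac{47584790163}{258038}$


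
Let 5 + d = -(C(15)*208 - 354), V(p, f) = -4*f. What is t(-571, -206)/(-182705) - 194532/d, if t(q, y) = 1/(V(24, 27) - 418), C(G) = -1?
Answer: -18695075725003/53529276310 ≈ -349.25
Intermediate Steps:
d = 557 (d = -5 - (-1*208 - 354) = -5 - (-208 - 354) = -5 - 1*(-562) = -5 + 562 = 557)
t(q, y) = -1/526 (t(q, y) = 1/(-4*27 - 418) = 1/(-108 - 418) = 1/(-526) = -1/526)
t(-571, -206)/(-182705) - 194532/d = -1/526/(-182705) - 194532/557 = -1/526*(-1/182705) - 194532*1/557 = 1/96102830 - 194532/557 = -18695075725003/53529276310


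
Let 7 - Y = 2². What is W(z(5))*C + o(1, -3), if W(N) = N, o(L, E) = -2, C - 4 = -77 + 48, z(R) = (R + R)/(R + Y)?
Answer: -133/4 ≈ -33.250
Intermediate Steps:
Y = 3 (Y = 7 - 1*2² = 7 - 1*4 = 7 - 4 = 3)
z(R) = 2*R/(3 + R) (z(R) = (R + R)/(R + 3) = (2*R)/(3 + R) = 2*R/(3 + R))
C = -25 (C = 4 + (-77 + 48) = 4 - 29 = -25)
W(z(5))*C + o(1, -3) = (2*5/(3 + 5))*(-25) - 2 = (2*5/8)*(-25) - 2 = (2*5*(⅛))*(-25) - 2 = (5/4)*(-25) - 2 = -125/4 - 2 = -133/4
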